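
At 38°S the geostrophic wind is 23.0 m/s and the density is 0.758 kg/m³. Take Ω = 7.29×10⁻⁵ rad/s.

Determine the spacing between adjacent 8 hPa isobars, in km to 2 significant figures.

Coriolis parameter at 38°S:
f = 2Ω sin φ = 2 × 7.29×10⁻⁵ × sin 38° = 8.98×10⁻⁵ s⁻¹
Geostrophic balance rearranged: |∂P/∂n| = f ρ V_g
|∂P/∂n| = 8.98×10⁻⁵ × 0.758 × 23.0 = 1.56×10⁻³ Pa/m
Isobar spacing: Δn = ΔP/|∂P/∂n| = 800 Pa / 1.56×10⁻³ Pa/m = 511203 m ≈ 510 km

510 km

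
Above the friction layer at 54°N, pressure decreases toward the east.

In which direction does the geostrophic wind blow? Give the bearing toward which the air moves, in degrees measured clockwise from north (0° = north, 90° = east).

The pressure-gradient force points toward the east (bearing 090°).
Geostrophic balance: in the Northern Hemisphere the Coriolis force deflects motion to the right, so the geostrophic wind blows 90° to the right of the pressure-gradient force (low pressure on the left).
Rotating 090° by 90° clockwise gives 180° — the wind blows toward the south.

180°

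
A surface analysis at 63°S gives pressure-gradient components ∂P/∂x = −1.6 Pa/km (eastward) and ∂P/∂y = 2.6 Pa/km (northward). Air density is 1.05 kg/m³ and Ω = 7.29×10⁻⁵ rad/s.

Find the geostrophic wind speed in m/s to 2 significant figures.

22 m/s

Coriolis parameter at 63°S:
f = 2Ω sin φ = 2 × 7.29×10⁻⁵ × sin 63° = 1.30×10⁻⁴ s⁻¹
In the Southern Hemisphere f is negative: f = −1.30×10⁻⁴ s⁻¹.
Component geostrophic relations (x east, y north):
u_g = −(1/(fρ)) ∂P/∂y,  v_g = (1/(fρ)) ∂P/∂x
u_g = −(2.6×10⁻³)/(−1.30×10⁻⁴ × 1.05) = 19.1 m/s;  v_g = (−1.6×10⁻³)/(−1.30×10⁻⁴ × 1.05) = 11.7 m/s
|V_g| = √(u_g² + v_g²) = 22.4 m/s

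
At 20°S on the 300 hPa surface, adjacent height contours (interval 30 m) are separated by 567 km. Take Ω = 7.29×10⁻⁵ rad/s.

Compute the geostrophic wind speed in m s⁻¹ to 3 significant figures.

10.4 m s⁻¹

Coriolis parameter at 20°S:
f = 2Ω sin φ = 2 × 7.29×10⁻⁵ × sin 20° = 4.99×10⁻⁵ s⁻¹
Height gradient: |∂Z/∂n| = 30 m / 567000 m = 5.29×10⁻⁵
On a pressure surface, geostrophic balance gives V_g = (g/f)|∂Z/∂n|:
V_g = 9.81 × 5.29×10⁻⁵ / 4.99×10⁻⁵ = 10.4 m/s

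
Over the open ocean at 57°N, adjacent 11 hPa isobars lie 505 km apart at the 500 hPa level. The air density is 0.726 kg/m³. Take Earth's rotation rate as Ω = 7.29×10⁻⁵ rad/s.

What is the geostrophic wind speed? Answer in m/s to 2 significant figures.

Coriolis parameter at 57°N:
f = 2Ω sin φ = 2 × 7.29×10⁻⁵ × sin 57° = 1.22×10⁻⁴ s⁻¹
Pressure gradient: |∂P/∂n| = 1100 Pa / 505000 m = 2.18×10⁻³ Pa/m
Geostrophic balance (pressure-gradient force = Coriolis force):
V_g = (1/(fρ)) |∂P/∂n| = 2.18×10⁻³ / (1.22×10⁻⁴ × 0.726) = 24.5 m/s

25 m/s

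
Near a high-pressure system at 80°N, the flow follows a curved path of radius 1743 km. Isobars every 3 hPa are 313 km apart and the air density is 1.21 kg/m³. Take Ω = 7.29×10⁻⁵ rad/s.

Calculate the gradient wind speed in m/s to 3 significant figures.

Coriolis parameter at 80°N:
f = 2Ω sin φ = 2 × 7.29×10⁻⁵ × sin 80° = 1.44×10⁻⁴ s⁻¹
Pressure gradient: |∂P/∂n| = 300 Pa / 313000 m = 9.58×10⁻⁴ Pa/m
Geostrophic speed: V_g = |∂P/∂n|/(fρ) = 9.58×10⁻⁴/(1.44×10⁻⁴ × 1.21) = 5.52 m/s
Around a high, pressure-gradient force acts outward with centrifugal, so Coriolis balances both:
fV = (1/ρ)|∂P/∂n| + V²/R  →  V² − fR·V + fR·V_g = 0
With fR = 1.44×10⁻⁴ × 1743×10³ m = 250 m/s:
V = [fR − √((fR)² − 4 fR V_g)]/2 = [250 − √(250² − 4×250×5.52)]/2 = 5.64 m/s
Supergeostrophic (V > V_g = 5.52 m/s), as expected around a high.

5.64 m/s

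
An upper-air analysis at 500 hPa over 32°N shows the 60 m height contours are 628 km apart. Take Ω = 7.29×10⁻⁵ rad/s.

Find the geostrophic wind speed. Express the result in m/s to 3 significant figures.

12.1 m/s

Coriolis parameter at 32°N:
f = 2Ω sin φ = 2 × 7.29×10⁻⁵ × sin 32° = 7.73×10⁻⁵ s⁻¹
Height gradient: |∂Z/∂n| = 60 m / 628000 m = 9.55×10⁻⁵
On a pressure surface, geostrophic balance gives V_g = (g/f)|∂Z/∂n|:
V_g = 9.81 × 9.55×10⁻⁵ / 7.73×10⁻⁵ = 12.1 m/s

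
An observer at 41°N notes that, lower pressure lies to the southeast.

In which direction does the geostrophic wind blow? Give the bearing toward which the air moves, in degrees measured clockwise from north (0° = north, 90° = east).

225°

The pressure-gradient force points toward the southeast (bearing 135°).
Geostrophic balance: in the Northern Hemisphere the Coriolis force deflects motion to the right, so the geostrophic wind blows 90° to the right of the pressure-gradient force (low pressure on the left).
Rotating 135° by 90° clockwise gives 225° — the wind blows toward the southwest.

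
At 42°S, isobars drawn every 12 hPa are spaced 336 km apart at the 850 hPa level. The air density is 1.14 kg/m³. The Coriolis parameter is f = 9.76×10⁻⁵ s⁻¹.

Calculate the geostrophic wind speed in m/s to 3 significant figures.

Pressure gradient: |∂P/∂n| = 1200 Pa / 336000 m = 3.57×10⁻³ Pa/m
Geostrophic balance (pressure-gradient force = Coriolis force):
V_g = (1/(fρ)) |∂P/∂n| = 3.57×10⁻³ / (9.76×10⁻⁵ × 1.14) = 32.1 m/s

32.1 m/s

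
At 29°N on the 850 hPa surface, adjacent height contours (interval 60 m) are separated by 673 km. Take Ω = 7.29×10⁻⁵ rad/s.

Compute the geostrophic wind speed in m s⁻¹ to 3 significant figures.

Coriolis parameter at 29°N:
f = 2Ω sin φ = 2 × 7.29×10⁻⁵ × sin 29° = 7.07×10⁻⁵ s⁻¹
Height gradient: |∂Z/∂n| = 60 m / 673000 m = 8.92×10⁻⁵
On a pressure surface, geostrophic balance gives V_g = (g/f)|∂Z/∂n|:
V_g = 9.81 × 8.92×10⁻⁵ / 7.07×10⁻⁵ = 12.4 m/s

12.4 m s⁻¹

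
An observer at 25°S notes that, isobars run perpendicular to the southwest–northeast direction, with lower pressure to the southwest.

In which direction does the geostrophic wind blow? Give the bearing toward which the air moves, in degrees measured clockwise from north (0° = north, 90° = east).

135°

The pressure-gradient force points toward the southwest (bearing 225°).
Geostrophic balance: in the Southern Hemisphere the Coriolis force deflects motion to the left, so the geostrophic wind blows 90° to the left of the pressure-gradient force (low pressure on the right).
Rotating 225° by 90° counterclockwise gives 135° — the wind blows toward the southeast.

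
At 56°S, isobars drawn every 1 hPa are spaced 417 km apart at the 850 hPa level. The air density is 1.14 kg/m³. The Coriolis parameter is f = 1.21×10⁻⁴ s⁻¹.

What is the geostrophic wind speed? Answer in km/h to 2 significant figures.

Pressure gradient: |∂P/∂n| = 100 Pa / 417000 m = 2.40×10⁻⁴ Pa/m
Geostrophic balance (pressure-gradient force = Coriolis force):
V_g = (1/(fρ)) |∂P/∂n| = 2.40×10⁻⁴ / (1.21×10⁻⁴ × 1.14) = 1.74 m/s
Converting: 1.74 m/s × 3.6 = 6.3 km/h

6.3 km/h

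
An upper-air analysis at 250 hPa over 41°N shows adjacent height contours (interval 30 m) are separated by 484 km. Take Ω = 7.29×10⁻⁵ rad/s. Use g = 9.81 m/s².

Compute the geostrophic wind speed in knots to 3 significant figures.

Coriolis parameter at 41°N:
f = 2Ω sin φ = 2 × 7.29×10⁻⁵ × sin 41° = 9.57×10⁻⁵ s⁻¹
Height gradient: |∂Z/∂n| = 30 m / 484000 m = 6.20×10⁻⁵
On a pressure surface, geostrophic balance gives V_g = (g/f)|∂Z/∂n|:
V_g = 9.81 × 6.20×10⁻⁵ / 9.57×10⁻⁵ = 6.36 m/s
Converting: 6.36 m/s × 1.944 = 12.4 knots

12.4 knots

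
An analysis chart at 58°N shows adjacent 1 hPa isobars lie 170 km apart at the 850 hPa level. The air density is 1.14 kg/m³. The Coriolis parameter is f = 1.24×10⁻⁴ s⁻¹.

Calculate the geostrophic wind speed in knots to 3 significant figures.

8.09 knots

Pressure gradient: |∂P/∂n| = 100 Pa / 170000 m = 5.88×10⁻⁴ Pa/m
Geostrophic balance (pressure-gradient force = Coriolis force):
V_g = (1/(fρ)) |∂P/∂n| = 5.88×10⁻⁴ / (1.24×10⁻⁴ × 1.14) = 4.16 m/s
Converting: 4.16 m/s × 1.944 = 8.09 knots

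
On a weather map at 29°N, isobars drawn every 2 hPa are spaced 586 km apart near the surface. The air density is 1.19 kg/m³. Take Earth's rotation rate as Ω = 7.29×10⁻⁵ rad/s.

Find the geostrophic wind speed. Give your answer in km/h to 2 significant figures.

15 km/h

Coriolis parameter at 29°N:
f = 2Ω sin φ = 2 × 7.29×10⁻⁵ × sin 29° = 7.07×10⁻⁵ s⁻¹
Pressure gradient: |∂P/∂n| = 200 Pa / 586000 m = 3.41×10⁻⁴ Pa/m
Geostrophic balance (pressure-gradient force = Coriolis force):
V_g = (1/(fρ)) |∂P/∂n| = 3.41×10⁻⁴ / (7.07×10⁻⁵ × 1.19) = 4.06 m/s
Converting: 4.06 m/s × 3.6 = 15 km/h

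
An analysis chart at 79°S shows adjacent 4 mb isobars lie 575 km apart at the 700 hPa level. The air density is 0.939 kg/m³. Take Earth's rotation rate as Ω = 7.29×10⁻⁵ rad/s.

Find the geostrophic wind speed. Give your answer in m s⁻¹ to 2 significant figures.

5.2 m s⁻¹

Coriolis parameter at 79°S:
f = 2Ω sin φ = 2 × 7.29×10⁻⁵ × sin 79° = 1.43×10⁻⁴ s⁻¹
Pressure gradient: |∂P/∂n| = 400 Pa / 575000 m = 6.96×10⁻⁴ Pa/m
Geostrophic balance (pressure-gradient force = Coriolis force):
V_g = (1/(fρ)) |∂P/∂n| = 6.96×10⁻⁴ / (1.43×10⁻⁴ × 0.939) = 5.18 m/s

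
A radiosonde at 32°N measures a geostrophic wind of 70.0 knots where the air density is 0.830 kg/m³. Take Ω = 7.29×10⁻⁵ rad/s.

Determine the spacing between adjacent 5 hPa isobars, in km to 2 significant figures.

Coriolis parameter at 32°N:
f = 2Ω sin φ = 2 × 7.29×10⁻⁵ × sin 32° = 7.73×10⁻⁵ s⁻¹
Wind speed in SI: 70.0 knots = 36.0 m/s
Geostrophic balance rearranged: |∂P/∂n| = f ρ V_g
|∂P/∂n| = 7.73×10⁻⁵ × 0.830 × 36.0 = 2.31×10⁻³ Pa/m
Isobar spacing: Δn = ΔP/|∂P/∂n| = 500 Pa / 2.31×10⁻³ Pa/m = 216515 m ≈ 220 km

220 km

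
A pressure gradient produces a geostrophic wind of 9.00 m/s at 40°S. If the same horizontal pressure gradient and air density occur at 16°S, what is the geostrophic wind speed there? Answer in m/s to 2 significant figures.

With the same pressure gradient and density, V_g ∝ 1/f ∝ 1/sin φ.
V₂ = V₁ · sin φ₁ / sin φ₂ = 9.00 × sin 40° / sin 16°
V₂ = 9.00 × 0.6428/0.2756 = 21 m/s

21 m/s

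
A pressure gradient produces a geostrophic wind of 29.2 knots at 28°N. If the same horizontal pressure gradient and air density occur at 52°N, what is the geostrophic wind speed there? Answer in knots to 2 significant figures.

17 knots

With the same pressure gradient and density, V_g ∝ 1/f ∝ 1/sin φ.
V₂ = V₁ · sin φ₁ / sin φ₂ = 29.2 × sin 28° / sin 52°
V₂ = 29.2 × 0.4695/0.7880 = 17 knots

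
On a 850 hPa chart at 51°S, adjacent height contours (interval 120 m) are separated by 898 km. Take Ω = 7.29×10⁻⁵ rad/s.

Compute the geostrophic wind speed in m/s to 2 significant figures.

12 m/s

Coriolis parameter at 51°S:
f = 2Ω sin φ = 2 × 7.29×10⁻⁵ × sin 51° = 1.13×10⁻⁴ s⁻¹
Height gradient: |∂Z/∂n| = 120 m / 898000 m = 1.34×10⁻⁴
On a pressure surface, geostrophic balance gives V_g = (g/f)|∂Z/∂n|:
V_g = 9.81 × 1.34×10⁻⁴ / 1.13×10⁻⁴ = 11.6 m/s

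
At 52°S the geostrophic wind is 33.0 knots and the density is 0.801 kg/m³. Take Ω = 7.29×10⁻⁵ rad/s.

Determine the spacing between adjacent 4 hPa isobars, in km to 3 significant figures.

Coriolis parameter at 52°S:
f = 2Ω sin φ = 2 × 7.29×10⁻⁵ × sin 52° = 1.15×10⁻⁴ s⁻¹
Wind speed in SI: 33.0 knots = 17.0 m/s
Geostrophic balance rearranged: |∂P/∂n| = f ρ V_g
|∂P/∂n| = 1.15×10⁻⁴ × 0.801 × 17.0 = 1.56×10⁻³ Pa/m
Isobar spacing: Δn = ΔP/|∂P/∂n| = 400 Pa / 1.56×10⁻³ Pa/m = 256027 m ≈ 256 km

256 km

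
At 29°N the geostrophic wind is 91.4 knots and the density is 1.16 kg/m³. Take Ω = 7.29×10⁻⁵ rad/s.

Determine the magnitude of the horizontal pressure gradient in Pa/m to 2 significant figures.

Coriolis parameter at 29°N:
f = 2Ω sin φ = 2 × 7.29×10⁻⁵ × sin 29° = 7.07×10⁻⁵ s⁻¹
Wind speed in SI: 91.4 knots = 47.0 m/s
Geostrophic balance rearranged: |∂P/∂n| = f ρ V_g
|∂P/∂n| = 7.07×10⁻⁵ × 1.16 × 47.0 = 3.86×10⁻³ Pa/m

3.9×10⁻³ Pa/m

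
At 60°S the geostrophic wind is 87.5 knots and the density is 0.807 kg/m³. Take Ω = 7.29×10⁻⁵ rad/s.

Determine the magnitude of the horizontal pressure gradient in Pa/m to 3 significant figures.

4.59×10⁻³ Pa/m

Coriolis parameter at 60°S:
f = 2Ω sin φ = 2 × 7.29×10⁻⁵ × sin 60° = 1.26×10⁻⁴ s⁻¹
Wind speed in SI: 87.5 knots = 45.0 m/s
Geostrophic balance rearranged: |∂P/∂n| = f ρ V_g
|∂P/∂n| = 1.26×10⁻⁴ × 0.807 × 45.0 = 4.59×10⁻³ Pa/m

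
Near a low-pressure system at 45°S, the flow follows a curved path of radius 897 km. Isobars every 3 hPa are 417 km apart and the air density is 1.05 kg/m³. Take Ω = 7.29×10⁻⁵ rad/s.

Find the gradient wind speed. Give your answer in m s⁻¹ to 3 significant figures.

Coriolis parameter at 45°S:
f = 2Ω sin φ = 2 × 7.29×10⁻⁵ × sin 45° = 1.03×10⁻⁴ s⁻¹
Pressure gradient: |∂P/∂n| = 300 Pa / 417000 m = 7.19×10⁻⁴ Pa/m
Geostrophic speed: V_g = |∂P/∂n|/(fρ) = 7.19×10⁻⁴/(1.03×10⁻⁴ × 1.05) = 6.65 m/s
Around a low, centrifugal force acts outward with Coriolis, so pressure-gradient force balances both:
(1/ρ)|∂P/∂n| = fV + V²/R  →  V² + fR·V − fR·V_g = 0
With fR = 1.03×10⁻⁴ × 897×10³ m = 92.5 m/s:
V = [−fR + √((fR)² + 4 fR V_g)]/2 = [−92.5 + √(92.5² + 4×92.5×6.65)]/2 = 6.23 m/s
Subgeostrophic (V < V_g = 6.65 m/s), as expected around a low.

6.23 m s⁻¹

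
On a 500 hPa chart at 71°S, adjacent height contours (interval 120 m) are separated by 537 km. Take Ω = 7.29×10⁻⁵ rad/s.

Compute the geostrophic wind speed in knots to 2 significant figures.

Coriolis parameter at 71°S:
f = 2Ω sin φ = 2 × 7.29×10⁻⁵ × sin 71° = 1.38×10⁻⁴ s⁻¹
Height gradient: |∂Z/∂n| = 120 m / 537000 m = 2.23×10⁻⁴
On a pressure surface, geostrophic balance gives V_g = (g/f)|∂Z/∂n|:
V_g = 9.81 × 2.23×10⁻⁴ / 1.38×10⁻⁴ = 15.9 m/s
Converting: 15.9 m/s × 1.944 = 31 knots

31 knots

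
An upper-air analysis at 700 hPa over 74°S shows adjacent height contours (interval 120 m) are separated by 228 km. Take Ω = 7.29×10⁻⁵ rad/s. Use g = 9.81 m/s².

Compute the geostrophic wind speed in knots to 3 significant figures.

Coriolis parameter at 74°S:
f = 2Ω sin φ = 2 × 7.29×10⁻⁵ × sin 74° = 1.40×10⁻⁴ s⁻¹
Height gradient: |∂Z/∂n| = 120 m / 228000 m = 5.26×10⁻⁴
On a pressure surface, geostrophic balance gives V_g = (g/f)|∂Z/∂n|:
V_g = 9.81 × 5.26×10⁻⁴ / 1.40×10⁻⁴ = 36.8 m/s
Converting: 36.8 m/s × 1.944 = 71.6 knots

71.6 knots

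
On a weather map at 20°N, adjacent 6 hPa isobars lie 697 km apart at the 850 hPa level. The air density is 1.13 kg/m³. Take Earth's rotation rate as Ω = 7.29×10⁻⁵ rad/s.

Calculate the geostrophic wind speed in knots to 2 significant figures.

30 knots

Coriolis parameter at 20°N:
f = 2Ω sin φ = 2 × 7.29×10⁻⁵ × sin 20° = 4.99×10⁻⁵ s⁻¹
Pressure gradient: |∂P/∂n| = 600 Pa / 697000 m = 8.61×10⁻⁴ Pa/m
Geostrophic balance (pressure-gradient force = Coriolis force):
V_g = (1/(fρ)) |∂P/∂n| = 8.61×10⁻⁴ / (4.99×10⁻⁵ × 1.13) = 15.3 m/s
Converting: 15.3 m/s × 1.944 = 30 knots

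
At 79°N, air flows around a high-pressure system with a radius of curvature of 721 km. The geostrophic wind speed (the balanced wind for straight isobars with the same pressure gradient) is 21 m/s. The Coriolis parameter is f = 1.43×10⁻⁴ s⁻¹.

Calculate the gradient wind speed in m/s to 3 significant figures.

Around a high, pressure-gradient force acts outward with centrifugal, so Coriolis balances both:
fV = (1/ρ)|∂P/∂n| + V²/R  →  V² − fR·V + fR·V_g = 0
With fR = 1.43×10⁻⁴ × 721×10³ m = 103 m/s:
V = [fR − √((fR)² − 4 fR V_g)]/2 = [103 − √(103² − 4×103×21)]/2 = 29.4 m/s
Supergeostrophic (V > V_g = 21 m/s), as expected around a high.

29.4 m/s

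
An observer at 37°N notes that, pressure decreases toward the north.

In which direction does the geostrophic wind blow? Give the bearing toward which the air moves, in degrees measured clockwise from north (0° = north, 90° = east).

090°

The pressure-gradient force points toward the north (bearing 000°).
Geostrophic balance: in the Northern Hemisphere the Coriolis force deflects motion to the right, so the geostrophic wind blows 90° to the right of the pressure-gradient force (low pressure on the left).
Rotating 000° by 90° clockwise gives 090° — the wind blows toward the east.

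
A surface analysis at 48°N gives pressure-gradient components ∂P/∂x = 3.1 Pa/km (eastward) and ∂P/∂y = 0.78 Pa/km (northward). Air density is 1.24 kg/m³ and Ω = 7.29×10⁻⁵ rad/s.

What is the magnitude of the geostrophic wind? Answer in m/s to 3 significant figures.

Coriolis parameter at 48°N:
f = 2Ω sin φ = 2 × 7.29×10⁻⁵ × sin 48° = 1.08×10⁻⁴ s⁻¹
Component geostrophic relations (x east, y north):
u_g = −(1/(fρ)) ∂P/∂y,  v_g = (1/(fρ)) ∂P/∂x
u_g = −(0.78×10⁻³)/(1.08×10⁻⁴ × 1.24) = −5.81 m/s;  v_g = (3.1×10⁻³)/(1.08×10⁻⁴ × 1.24) = 23.1 m/s
|V_g| = √(u_g² + v_g²) = 23.8 m/s

23.8 m/s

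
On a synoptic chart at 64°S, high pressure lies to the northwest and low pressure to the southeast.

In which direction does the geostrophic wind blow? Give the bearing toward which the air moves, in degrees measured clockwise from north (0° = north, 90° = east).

045°

The pressure-gradient force points toward the southeast (bearing 135°).
Geostrophic balance: in the Southern Hemisphere the Coriolis force deflects motion to the left, so the geostrophic wind blows 90° to the left of the pressure-gradient force (low pressure on the right).
Rotating 135° by 90° counterclockwise gives 045° — the wind blows toward the northeast.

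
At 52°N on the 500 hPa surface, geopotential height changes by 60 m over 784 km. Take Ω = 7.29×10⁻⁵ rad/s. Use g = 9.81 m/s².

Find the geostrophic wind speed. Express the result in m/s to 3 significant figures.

6.53 m/s

Coriolis parameter at 52°N:
f = 2Ω sin φ = 2 × 7.29×10⁻⁵ × sin 52° = 1.15×10⁻⁴ s⁻¹
Height gradient: |∂Z/∂n| = 60 m / 784000 m = 7.65×10⁻⁵
On a pressure surface, geostrophic balance gives V_g = (g/f)|∂Z/∂n|:
V_g = 9.81 × 7.65×10⁻⁵ / 1.15×10⁻⁴ = 6.53 m/s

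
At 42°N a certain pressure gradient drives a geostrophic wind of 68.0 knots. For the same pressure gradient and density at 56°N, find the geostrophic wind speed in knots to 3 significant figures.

54.9 knots

With the same pressure gradient and density, V_g ∝ 1/f ∝ 1/sin φ.
V₂ = V₁ · sin φ₁ / sin φ₂ = 68.0 × sin 42° / sin 56°
V₂ = 68.0 × 0.6691/0.8290 = 54.9 knots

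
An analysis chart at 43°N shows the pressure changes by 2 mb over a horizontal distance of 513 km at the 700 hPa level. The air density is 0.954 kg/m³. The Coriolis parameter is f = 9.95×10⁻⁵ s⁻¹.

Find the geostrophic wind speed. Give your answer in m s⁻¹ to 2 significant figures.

Pressure gradient: |∂P/∂n| = 200 Pa / 513000 m = 3.90×10⁻⁴ Pa/m
Geostrophic balance (pressure-gradient force = Coriolis force):
V_g = (1/(fρ)) |∂P/∂n| = 3.90×10⁻⁴ / (9.95×10⁻⁵ × 0.954) = 4.11 m/s

4.1 m s⁻¹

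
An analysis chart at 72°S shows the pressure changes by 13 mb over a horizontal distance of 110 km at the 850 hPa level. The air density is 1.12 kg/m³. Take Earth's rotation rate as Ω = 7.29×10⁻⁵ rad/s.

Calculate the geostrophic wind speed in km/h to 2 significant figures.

270 km/h

Coriolis parameter at 72°S:
f = 2Ω sin φ = 2 × 7.29×10⁻⁵ × sin 72° = 1.39×10⁻⁴ s⁻¹
Pressure gradient: |∂P/∂n| = 1300 Pa / 110000 m = 1.18×10⁻² Pa/m
Geostrophic balance (pressure-gradient force = Coriolis force):
V_g = (1/(fρ)) |∂P/∂n| = 1.18×10⁻² / (1.39×10⁻⁴ × 1.12) = 76.1 m/s
Converting: 76.1 m/s × 3.6 = 270 km/h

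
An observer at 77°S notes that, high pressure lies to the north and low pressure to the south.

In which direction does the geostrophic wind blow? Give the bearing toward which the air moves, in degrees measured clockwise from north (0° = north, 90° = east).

090°

The pressure-gradient force points toward the south (bearing 180°).
Geostrophic balance: in the Southern Hemisphere the Coriolis force deflects motion to the left, so the geostrophic wind blows 90° to the left of the pressure-gradient force (low pressure on the right).
Rotating 180° by 90° counterclockwise gives 090° — the wind blows toward the east.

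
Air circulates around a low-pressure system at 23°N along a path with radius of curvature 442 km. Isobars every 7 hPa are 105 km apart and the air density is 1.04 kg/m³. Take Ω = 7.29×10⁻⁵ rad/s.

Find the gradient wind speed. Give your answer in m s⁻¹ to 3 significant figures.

42.1 m s⁻¹

Coriolis parameter at 23°N:
f = 2Ω sin φ = 2 × 7.29×10⁻⁵ × sin 23° = 5.70×10⁻⁵ s⁻¹
Pressure gradient: |∂P/∂n| = 700 Pa / 105000 m = 6.67×10⁻³ Pa/m
Geostrophic speed: V_g = |∂P/∂n|/(fρ) = 6.67×10⁻³/(5.70×10⁻⁵ × 1.04) = 113 m/s
Around a low, centrifugal force acts outward with Coriolis, so pressure-gradient force balances both:
(1/ρ)|∂P/∂n| = fV + V²/R  →  V² + fR·V − fR·V_g = 0
With fR = 5.70×10⁻⁵ × 442×10³ m = 25.2 m/s:
V = [−fR + √((fR)² + 4 fR V_g)]/2 = [−25.2 + √(25.2² + 4×25.2×113)]/2 = 42.1 m/s
Subgeostrophic (V < V_g = 113 m/s), as expected around a low.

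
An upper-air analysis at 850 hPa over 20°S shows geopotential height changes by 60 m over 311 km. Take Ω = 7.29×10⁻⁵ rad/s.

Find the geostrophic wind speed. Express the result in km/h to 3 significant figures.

137 km/h

Coriolis parameter at 20°S:
f = 2Ω sin φ = 2 × 7.29×10⁻⁵ × sin 20° = 4.99×10⁻⁵ s⁻¹
Height gradient: |∂Z/∂n| = 60 m / 311000 m = 1.93×10⁻⁴
On a pressure surface, geostrophic balance gives V_g = (g/f)|∂Z/∂n|:
V_g = 9.81 × 1.93×10⁻⁴ / 4.99×10⁻⁵ = 38.0 m/s
Converting: 38.0 m/s × 3.6 = 137 km/h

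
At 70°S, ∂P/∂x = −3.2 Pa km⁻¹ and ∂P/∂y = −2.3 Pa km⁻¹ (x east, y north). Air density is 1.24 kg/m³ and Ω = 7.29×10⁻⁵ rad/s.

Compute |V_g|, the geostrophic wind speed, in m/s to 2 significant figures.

23 m/s

Coriolis parameter at 70°S:
f = 2Ω sin φ = 2 × 7.29×10⁻⁵ × sin 70° = 1.37×10⁻⁴ s⁻¹
In the Southern Hemisphere f is negative: f = −1.37×10⁻⁴ s⁻¹.
Component geostrophic relations (x east, y north):
u_g = −(1/(fρ)) ∂P/∂y,  v_g = (1/(fρ)) ∂P/∂x
u_g = −(−2.3×10⁻³)/(−1.37×10⁻⁴ × 1.24) = −13.5 m/s;  v_g = (−3.2×10⁻³)/(−1.37×10⁻⁴ × 1.24) = 18.8 m/s
|V_g| = √(u_g² + v_g²) = 23.2 m/s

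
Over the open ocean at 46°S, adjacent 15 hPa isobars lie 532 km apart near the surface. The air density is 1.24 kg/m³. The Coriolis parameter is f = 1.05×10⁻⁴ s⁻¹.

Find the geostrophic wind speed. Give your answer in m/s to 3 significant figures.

21.7 m/s

Pressure gradient: |∂P/∂n| = 1500 Pa / 532000 m = 2.82×10⁻³ Pa/m
Geostrophic balance (pressure-gradient force = Coriolis force):
V_g = (1/(fρ)) |∂P/∂n| = 2.82×10⁻³ / (1.05×10⁻⁴ × 1.24) = 21.7 m/s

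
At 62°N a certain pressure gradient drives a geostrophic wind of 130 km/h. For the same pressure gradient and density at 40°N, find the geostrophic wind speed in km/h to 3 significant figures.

179 km/h

With the same pressure gradient and density, V_g ∝ 1/f ∝ 1/sin φ.
V₂ = V₁ · sin φ₁ / sin φ₂ = 130 × sin 62° / sin 40°
V₂ = 130 × 0.8829/0.6428 = 179 km/h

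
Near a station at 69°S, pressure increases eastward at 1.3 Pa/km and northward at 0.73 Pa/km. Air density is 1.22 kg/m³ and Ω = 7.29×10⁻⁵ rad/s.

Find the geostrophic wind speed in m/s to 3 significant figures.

Coriolis parameter at 69°S:
f = 2Ω sin φ = 2 × 7.29×10⁻⁵ × sin 69° = 1.36×10⁻⁴ s⁻¹
In the Southern Hemisphere f is negative: f = −1.36×10⁻⁴ s⁻¹.
Component geostrophic relations (x east, y north):
u_g = −(1/(fρ)) ∂P/∂y,  v_g = (1/(fρ)) ∂P/∂x
u_g = −(0.73×10⁻³)/(−1.36×10⁻⁴ × 1.22) = 4.40 m/s;  v_g = (1.3×10⁻³)/(−1.36×10⁻⁴ × 1.22) = −7.83 m/s
|V_g| = √(u_g² + v_g²) = 8.98 m/s

8.98 m/s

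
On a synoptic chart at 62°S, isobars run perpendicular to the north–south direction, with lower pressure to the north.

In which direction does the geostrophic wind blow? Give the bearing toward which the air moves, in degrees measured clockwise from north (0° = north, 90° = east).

The pressure-gradient force points toward the north (bearing 000°).
Geostrophic balance: in the Southern Hemisphere the Coriolis force deflects motion to the left, so the geostrophic wind blows 90° to the left of the pressure-gradient force (low pressure on the right).
Rotating 000° by 90° counterclockwise gives 270° — the wind blows toward the west.

270°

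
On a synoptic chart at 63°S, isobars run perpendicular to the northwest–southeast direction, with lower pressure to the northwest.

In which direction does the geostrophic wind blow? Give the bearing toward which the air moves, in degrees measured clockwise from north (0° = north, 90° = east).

The pressure-gradient force points toward the northwest (bearing 315°).
Geostrophic balance: in the Southern Hemisphere the Coriolis force deflects motion to the left, so the geostrophic wind blows 90° to the left of the pressure-gradient force (low pressure on the right).
Rotating 315° by 90° counterclockwise gives 225° — the wind blows toward the southwest.

225°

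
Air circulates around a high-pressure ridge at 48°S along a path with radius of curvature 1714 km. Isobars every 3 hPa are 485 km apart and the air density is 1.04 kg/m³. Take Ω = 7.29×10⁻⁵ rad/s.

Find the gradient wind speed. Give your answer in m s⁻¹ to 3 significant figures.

Coriolis parameter at 48°S:
f = 2Ω sin φ = 2 × 7.29×10⁻⁵ × sin 48° = 1.08×10⁻⁴ s⁻¹
Pressure gradient: |∂P/∂n| = 300 Pa / 485000 m = 6.19×10⁻⁴ Pa/m
Geostrophic speed: V_g = |∂P/∂n|/(fρ) = 6.19×10⁻⁴/(1.08×10⁻⁴ × 1.04) = 5.49 m/s
Around a high, pressure-gradient force acts outward with centrifugal, so Coriolis balances both:
fV = (1/ρ)|∂P/∂n| + V²/R  →  V² − fR·V + fR·V_g = 0
With fR = 1.08×10⁻⁴ × 1714×10³ m = 186 m/s:
V = [fR − √((fR)² − 4 fR V_g)]/2 = [186 − √(186² − 4×186×5.49)]/2 = 5.66 m/s
Supergeostrophic (V > V_g = 5.49 m/s), as expected around a high.

5.66 m s⁻¹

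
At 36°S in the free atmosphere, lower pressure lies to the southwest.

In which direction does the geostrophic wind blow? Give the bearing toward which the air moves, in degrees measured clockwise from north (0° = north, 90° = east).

135°

The pressure-gradient force points toward the southwest (bearing 225°).
Geostrophic balance: in the Southern Hemisphere the Coriolis force deflects motion to the left, so the geostrophic wind blows 90° to the left of the pressure-gradient force (low pressure on the right).
Rotating 225° by 90° counterclockwise gives 135° — the wind blows toward the southeast.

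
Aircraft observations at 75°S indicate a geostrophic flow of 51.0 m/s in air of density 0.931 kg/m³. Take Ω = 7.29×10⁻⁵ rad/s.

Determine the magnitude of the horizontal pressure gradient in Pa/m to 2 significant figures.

6.7×10⁻³ Pa/m

Coriolis parameter at 75°S:
f = 2Ω sin φ = 2 × 7.29×10⁻⁵ × sin 75° = 1.41×10⁻⁴ s⁻¹
Geostrophic balance rearranged: |∂P/∂n| = f ρ V_g
|∂P/∂n| = 1.41×10⁻⁴ × 0.931 × 51.0 = 6.69×10⁻³ Pa/m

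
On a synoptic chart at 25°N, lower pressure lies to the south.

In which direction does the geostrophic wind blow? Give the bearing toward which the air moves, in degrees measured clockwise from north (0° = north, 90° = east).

270°

The pressure-gradient force points toward the south (bearing 180°).
Geostrophic balance: in the Northern Hemisphere the Coriolis force deflects motion to the right, so the geostrophic wind blows 90° to the right of the pressure-gradient force (low pressure on the left).
Rotating 180° by 90° clockwise gives 270° — the wind blows toward the west.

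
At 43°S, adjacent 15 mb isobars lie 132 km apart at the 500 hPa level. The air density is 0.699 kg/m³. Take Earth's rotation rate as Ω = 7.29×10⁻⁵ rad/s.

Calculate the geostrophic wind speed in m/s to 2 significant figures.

160 m/s

Coriolis parameter at 43°S:
f = 2Ω sin φ = 2 × 7.29×10⁻⁵ × sin 43° = 9.94×10⁻⁵ s⁻¹
Pressure gradient: |∂P/∂n| = 1500 Pa / 132000 m = 1.14×10⁻² Pa/m
Geostrophic balance (pressure-gradient force = Coriolis force):
V_g = (1/(fρ)) |∂P/∂n| = 1.14×10⁻² / (9.94×10⁻⁵ × 0.699) = 163 m/s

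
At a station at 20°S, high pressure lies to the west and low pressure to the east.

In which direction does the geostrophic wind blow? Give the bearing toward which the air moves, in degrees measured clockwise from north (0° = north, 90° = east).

The pressure-gradient force points toward the east (bearing 090°).
Geostrophic balance: in the Southern Hemisphere the Coriolis force deflects motion to the left, so the geostrophic wind blows 90° to the left of the pressure-gradient force (low pressure on the right).
Rotating 090° by 90° counterclockwise gives 000° — the wind blows toward the north.

000°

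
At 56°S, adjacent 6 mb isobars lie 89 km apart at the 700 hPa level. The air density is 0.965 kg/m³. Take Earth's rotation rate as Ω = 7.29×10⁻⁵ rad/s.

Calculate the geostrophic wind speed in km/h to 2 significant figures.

Coriolis parameter at 56°S:
f = 2Ω sin φ = 2 × 7.29×10⁻⁵ × sin 56° = 1.21×10⁻⁴ s⁻¹
Pressure gradient: |∂P/∂n| = 600 Pa / 89000 m = 6.74×10⁻³ Pa/m
Geostrophic balance (pressure-gradient force = Coriolis force):
V_g = (1/(fρ)) |∂P/∂n| = 6.74×10⁻³ / (1.21×10⁻⁴ × 0.965) = 57.8 m/s
Converting: 57.8 m/s × 3.6 = 210 km/h

210 km/h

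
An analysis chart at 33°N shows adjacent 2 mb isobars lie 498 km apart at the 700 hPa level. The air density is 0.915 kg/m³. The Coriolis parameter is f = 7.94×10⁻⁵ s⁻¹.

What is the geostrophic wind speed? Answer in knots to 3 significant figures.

Pressure gradient: |∂P/∂n| = 200 Pa / 498000 m = 4.02×10⁻⁴ Pa/m
Geostrophic balance (pressure-gradient force = Coriolis force):
V_g = (1/(fρ)) |∂P/∂n| = 4.02×10⁻⁴ / (7.94×10⁻⁵ × 0.915) = 5.53 m/s
Converting: 5.53 m/s × 1.944 = 10.7 knots

10.7 knots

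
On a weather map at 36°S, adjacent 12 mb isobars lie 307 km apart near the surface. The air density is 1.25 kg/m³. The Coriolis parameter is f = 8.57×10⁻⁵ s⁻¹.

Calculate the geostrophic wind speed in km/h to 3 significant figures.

131 km/h

Pressure gradient: |∂P/∂n| = 1200 Pa / 307000 m = 3.91×10⁻³ Pa/m
Geostrophic balance (pressure-gradient force = Coriolis force):
V_g = (1/(fρ)) |∂P/∂n| = 3.91×10⁻³ / (8.57×10⁻⁵ × 1.25) = 36.5 m/s
Converting: 36.5 m/s × 3.6 = 131 km/h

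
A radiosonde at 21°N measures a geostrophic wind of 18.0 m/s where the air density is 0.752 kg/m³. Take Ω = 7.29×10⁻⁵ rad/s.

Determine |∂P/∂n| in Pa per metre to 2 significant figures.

Coriolis parameter at 21°N:
f = 2Ω sin φ = 2 × 7.29×10⁻⁵ × sin 21° = 5.23×10⁻⁵ s⁻¹
Geostrophic balance rearranged: |∂P/∂n| = f ρ V_g
|∂P/∂n| = 5.23×10⁻⁵ × 0.752 × 18.0 = 7.07×10⁻⁴ Pa/m

7.1×10⁻⁴ Pa/m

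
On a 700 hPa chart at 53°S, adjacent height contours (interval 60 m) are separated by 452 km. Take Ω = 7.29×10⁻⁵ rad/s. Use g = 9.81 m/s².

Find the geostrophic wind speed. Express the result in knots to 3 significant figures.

Coriolis parameter at 53°S:
f = 2Ω sin φ = 2 × 7.29×10⁻⁵ × sin 53° = 1.16×10⁻⁴ s⁻¹
Height gradient: |∂Z/∂n| = 60 m / 452000 m = 1.33×10⁻⁴
On a pressure surface, geostrophic balance gives V_g = (g/f)|∂Z/∂n|:
V_g = 9.81 × 1.33×10⁻⁴ / 1.16×10⁻⁴ = 11.2 m/s
Converting: 11.2 m/s × 1.944 = 21.7 knots

21.7 knots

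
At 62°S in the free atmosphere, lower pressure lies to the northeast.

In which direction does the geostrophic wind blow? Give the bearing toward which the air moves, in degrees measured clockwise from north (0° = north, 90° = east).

315°

The pressure-gradient force points toward the northeast (bearing 045°).
Geostrophic balance: in the Southern Hemisphere the Coriolis force deflects motion to the left, so the geostrophic wind blows 90° to the left of the pressure-gradient force (low pressure on the right).
Rotating 045° by 90° counterclockwise gives 315° — the wind blows toward the northwest.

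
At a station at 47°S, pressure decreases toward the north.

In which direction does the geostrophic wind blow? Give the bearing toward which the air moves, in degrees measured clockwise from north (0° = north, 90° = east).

The pressure-gradient force points toward the north (bearing 000°).
Geostrophic balance: in the Southern Hemisphere the Coriolis force deflects motion to the left, so the geostrophic wind blows 90° to the left of the pressure-gradient force (low pressure on the right).
Rotating 000° by 90° counterclockwise gives 270° — the wind blows toward the west.

270°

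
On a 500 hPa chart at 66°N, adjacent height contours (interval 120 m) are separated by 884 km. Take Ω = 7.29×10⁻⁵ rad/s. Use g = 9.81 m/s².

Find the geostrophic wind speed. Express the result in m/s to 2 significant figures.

10.0 m/s

Coriolis parameter at 66°N:
f = 2Ω sin φ = 2 × 7.29×10⁻⁵ × sin 66° = 1.33×10⁻⁴ s⁻¹
Height gradient: |∂Z/∂n| = 120 m / 884000 m = 1.36×10⁻⁴
On a pressure surface, geostrophic balance gives V_g = (g/f)|∂Z/∂n|:
V_g = 9.81 × 1.36×10⁻⁴ / 1.33×10⁻⁴ = 10.00 m/s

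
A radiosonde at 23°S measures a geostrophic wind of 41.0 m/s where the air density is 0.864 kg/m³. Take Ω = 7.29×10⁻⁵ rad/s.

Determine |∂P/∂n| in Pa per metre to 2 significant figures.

Coriolis parameter at 23°S:
f = 2Ω sin φ = 2 × 7.29×10⁻⁵ × sin 23° = 5.70×10⁻⁵ s⁻¹
Geostrophic balance rearranged: |∂P/∂n| = f ρ V_g
|∂P/∂n| = 5.70×10⁻⁵ × 0.864 × 41.0 = 2.02×10⁻³ Pa/m

2.0×10⁻³ Pa/m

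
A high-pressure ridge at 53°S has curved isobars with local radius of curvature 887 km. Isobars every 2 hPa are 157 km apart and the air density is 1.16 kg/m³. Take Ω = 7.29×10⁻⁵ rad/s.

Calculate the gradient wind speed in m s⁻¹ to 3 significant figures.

10.5 m s⁻¹

Coriolis parameter at 53°S:
f = 2Ω sin φ = 2 × 7.29×10⁻⁵ × sin 53° = 1.16×10⁻⁴ s⁻¹
Pressure gradient: |∂P/∂n| = 200 Pa / 157000 m = 1.27×10⁻³ Pa/m
Geostrophic speed: V_g = |∂P/∂n|/(fρ) = 1.27×10⁻³/(1.16×10⁻⁴ × 1.16) = 9.43 m/s
Around a high, pressure-gradient force acts outward with centrifugal, so Coriolis balances both:
fV = (1/ρ)|∂P/∂n| + V²/R  →  V² − fR·V + fR·V_g = 0
With fR = 1.16×10⁻⁴ × 887×10³ m = 103 m/s:
V = [fR − √((fR)² − 4 fR V_g)]/2 = [103 − √(103² − 4×103×9.43)]/2 = 10.5 m/s
Supergeostrophic (V > V_g = 9.43 m/s), as expected around a high.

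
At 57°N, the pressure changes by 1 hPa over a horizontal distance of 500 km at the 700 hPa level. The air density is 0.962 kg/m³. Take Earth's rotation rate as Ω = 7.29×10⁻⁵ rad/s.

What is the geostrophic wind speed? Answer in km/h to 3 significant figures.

6.12 km/h

Coriolis parameter at 57°N:
f = 2Ω sin φ = 2 × 7.29×10⁻⁵ × sin 57° = 1.22×10⁻⁴ s⁻¹
Pressure gradient: |∂P/∂n| = 100 Pa / 500000 m = 2.00×10⁻⁴ Pa/m
Geostrophic balance (pressure-gradient force = Coriolis force):
V_g = (1/(fρ)) |∂P/∂n| = 2.00×10⁻⁴ / (1.22×10⁻⁴ × 0.962) = 1.70 m/s
Converting: 1.70 m/s × 3.6 = 6.12 km/h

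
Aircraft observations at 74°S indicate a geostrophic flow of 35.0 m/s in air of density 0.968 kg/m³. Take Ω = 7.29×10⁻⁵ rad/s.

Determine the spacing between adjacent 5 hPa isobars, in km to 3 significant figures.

Coriolis parameter at 74°S:
f = 2Ω sin φ = 2 × 7.29×10⁻⁵ × sin 74° = 1.40×10⁻⁴ s⁻¹
Geostrophic balance rearranged: |∂P/∂n| = f ρ V_g
|∂P/∂n| = 1.40×10⁻⁴ × 0.968 × 35.0 = 4.75×10⁻³ Pa/m
Isobar spacing: Δn = ΔP/|∂P/∂n| = 500 Pa / 4.75×10⁻³ Pa/m = 105300 m ≈ 105 km

105 km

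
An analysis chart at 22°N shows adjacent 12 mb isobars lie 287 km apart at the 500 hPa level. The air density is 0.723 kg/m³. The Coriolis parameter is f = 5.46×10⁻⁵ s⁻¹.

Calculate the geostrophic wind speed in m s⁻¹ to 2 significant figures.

Pressure gradient: |∂P/∂n| = 1200 Pa / 287000 m = 4.18×10⁻³ Pa/m
Geostrophic balance (pressure-gradient force = Coriolis force):
V_g = (1/(fρ)) |∂P/∂n| = 4.18×10⁻³ / (5.46×10⁻⁵ × 0.723) = 106 m/s

110 m s⁻¹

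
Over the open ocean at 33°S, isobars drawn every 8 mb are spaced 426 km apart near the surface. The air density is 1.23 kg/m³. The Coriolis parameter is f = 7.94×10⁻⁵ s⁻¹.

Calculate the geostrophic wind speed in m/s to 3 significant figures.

19.2 m/s

Pressure gradient: |∂P/∂n| = 800 Pa / 426000 m = 1.88×10⁻³ Pa/m
Geostrophic balance (pressure-gradient force = Coriolis force):
V_g = (1/(fρ)) |∂P/∂n| = 1.88×10⁻³ / (7.94×10⁻⁵ × 1.23) = 19.2 m/s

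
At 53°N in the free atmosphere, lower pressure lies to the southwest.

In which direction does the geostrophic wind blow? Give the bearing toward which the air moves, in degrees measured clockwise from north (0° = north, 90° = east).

The pressure-gradient force points toward the southwest (bearing 225°).
Geostrophic balance: in the Northern Hemisphere the Coriolis force deflects motion to the right, so the geostrophic wind blows 90° to the right of the pressure-gradient force (low pressure on the left).
Rotating 225° by 90° clockwise gives 315° — the wind blows toward the northwest.

315°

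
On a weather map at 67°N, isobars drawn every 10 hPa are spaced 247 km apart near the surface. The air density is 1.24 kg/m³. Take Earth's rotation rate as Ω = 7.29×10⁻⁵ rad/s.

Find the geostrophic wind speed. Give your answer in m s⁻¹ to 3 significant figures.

Coriolis parameter at 67°N:
f = 2Ω sin φ = 2 × 7.29×10⁻⁵ × sin 67° = 1.34×10⁻⁴ s⁻¹
Pressure gradient: |∂P/∂n| = 1000 Pa / 247000 m = 4.05×10⁻³ Pa/m
Geostrophic balance (pressure-gradient force = Coriolis force):
V_g = (1/(fρ)) |∂P/∂n| = 4.05×10⁻³ / (1.34×10⁻⁴ × 1.24) = 24.3 m/s

24.3 m s⁻¹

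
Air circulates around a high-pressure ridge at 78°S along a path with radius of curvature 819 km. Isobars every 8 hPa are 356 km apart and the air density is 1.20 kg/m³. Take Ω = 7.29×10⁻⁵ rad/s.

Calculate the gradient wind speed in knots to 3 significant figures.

Coriolis parameter at 78°S:
f = 2Ω sin φ = 2 × 7.29×10⁻⁵ × sin 78° = 1.43×10⁻⁴ s⁻¹
Pressure gradient: |∂P/∂n| = 800 Pa / 356000 m = 2.25×10⁻³ Pa/m
Geostrophic speed: V_g = |∂P/∂n|/(fρ) = 2.25×10⁻³/(1.43×10⁻⁴ × 1.20) = 13.1 m/s
Around a high, pressure-gradient force acts outward with centrifugal, so Coriolis balances both:
fV = (1/ρ)|∂P/∂n| + V²/R  →  V² − fR·V + fR·V_g = 0
With fR = 1.43×10⁻⁴ × 819×10³ m = 117 m/s:
V = [fR − √((fR)² − 4 fR V_g)]/2 = [117 − √(117² − 4×117×13.1)]/2 = 15.1 m/s
Supergeostrophic (V > V_g = 13.1 m/s), as expected around a high.
Converting: 15.1 m/s × 1.944 = 29.3 knots

29.3 knots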